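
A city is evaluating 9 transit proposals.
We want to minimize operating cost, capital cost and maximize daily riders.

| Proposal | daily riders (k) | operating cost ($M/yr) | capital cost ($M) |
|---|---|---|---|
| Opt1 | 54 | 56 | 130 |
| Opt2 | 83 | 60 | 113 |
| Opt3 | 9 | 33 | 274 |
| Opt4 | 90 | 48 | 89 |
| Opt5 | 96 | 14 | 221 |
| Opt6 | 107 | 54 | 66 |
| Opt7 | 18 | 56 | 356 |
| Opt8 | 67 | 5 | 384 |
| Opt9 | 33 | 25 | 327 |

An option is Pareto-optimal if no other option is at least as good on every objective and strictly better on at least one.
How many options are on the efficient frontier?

Opt1: dominated by Opt4 (daily riders 90≥54, operating cost 48≤56, capital cost 89≤130).
Opt2: dominated by Opt4 (daily riders 90≥83, operating cost 48≤60, capital cost 89≤113).
Opt3: dominated by Opt5 (daily riders 96≥9, operating cost 14≤33, capital cost 221≤274).
Opt4: not dominated.
Opt5: not dominated.
Opt6: not dominated (best daily riders).
Opt7: dominated by Opt1 (daily riders 54≥18, operating cost 56≤56, capital cost 130≤356).
Opt8: not dominated (best operating cost).
Opt9: dominated by Opt5 (daily riders 96≥33, operating cost 14≤25, capital cost 221≤327).
Pareto-optimal: Opt4, Opt5, Opt6, Opt8 → 4.

4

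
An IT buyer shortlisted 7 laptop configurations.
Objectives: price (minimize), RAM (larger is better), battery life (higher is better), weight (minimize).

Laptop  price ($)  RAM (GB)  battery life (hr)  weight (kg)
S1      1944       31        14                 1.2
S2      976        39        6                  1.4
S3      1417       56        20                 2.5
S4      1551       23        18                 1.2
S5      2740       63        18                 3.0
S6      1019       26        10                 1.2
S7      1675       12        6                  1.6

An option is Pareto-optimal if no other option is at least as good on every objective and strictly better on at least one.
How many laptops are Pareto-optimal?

S1: not dominated.
S2: not dominated (best price).
S3: not dominated (best battery life).
S4: not dominated.
S5: not dominated (best RAM).
S6: not dominated.
S7: dominated by S2 (price 976≤1675, RAM 39≥12, battery life 6≥6, weight 1.4≤1.6).
Pareto-optimal: S1, S2, S3, S4, S5, S6 → 6.

6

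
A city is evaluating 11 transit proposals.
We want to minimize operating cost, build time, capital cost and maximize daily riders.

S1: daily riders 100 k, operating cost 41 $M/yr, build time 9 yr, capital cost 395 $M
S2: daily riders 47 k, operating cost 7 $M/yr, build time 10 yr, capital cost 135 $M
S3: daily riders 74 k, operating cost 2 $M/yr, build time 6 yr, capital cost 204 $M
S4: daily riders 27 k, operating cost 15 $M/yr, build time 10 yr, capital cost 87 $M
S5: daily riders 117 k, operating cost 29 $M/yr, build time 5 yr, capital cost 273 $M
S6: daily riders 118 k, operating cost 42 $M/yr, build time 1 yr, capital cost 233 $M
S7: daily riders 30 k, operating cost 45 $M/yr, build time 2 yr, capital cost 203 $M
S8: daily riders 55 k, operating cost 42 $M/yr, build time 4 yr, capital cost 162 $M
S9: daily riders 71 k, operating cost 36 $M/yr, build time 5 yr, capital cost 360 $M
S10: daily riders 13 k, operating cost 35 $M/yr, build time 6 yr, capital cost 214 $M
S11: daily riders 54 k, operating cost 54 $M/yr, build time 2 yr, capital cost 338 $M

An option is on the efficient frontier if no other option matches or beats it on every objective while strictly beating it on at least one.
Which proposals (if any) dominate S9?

S5

S5: daily riders 117≥71, operating cost 29≤36, build time 5≤5, capital cost 273≤360 — dominates S9.
Others (S1, S2, S3, S4, S6, S7, S8, S10, S11) are each worse than S9 on at least one objective.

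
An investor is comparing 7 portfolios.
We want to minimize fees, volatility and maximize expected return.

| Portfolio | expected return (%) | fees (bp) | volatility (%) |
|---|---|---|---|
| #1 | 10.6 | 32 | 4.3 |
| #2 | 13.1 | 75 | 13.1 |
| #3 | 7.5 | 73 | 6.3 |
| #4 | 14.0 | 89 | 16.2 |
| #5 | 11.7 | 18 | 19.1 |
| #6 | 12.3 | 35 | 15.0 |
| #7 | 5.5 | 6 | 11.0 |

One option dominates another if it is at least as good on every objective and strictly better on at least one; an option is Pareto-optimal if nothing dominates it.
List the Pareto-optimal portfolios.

#1: not dominated (best volatility).
#2: not dominated.
#3: dominated by #1 (expected return 10.6≥7.5, fees 32≤73, volatility 4.3≤6.3).
#4: not dominated (best expected return).
#5: not dominated.
#6: not dominated.
#7: not dominated (best fees).

#1, #2, #4, #5, #6, #7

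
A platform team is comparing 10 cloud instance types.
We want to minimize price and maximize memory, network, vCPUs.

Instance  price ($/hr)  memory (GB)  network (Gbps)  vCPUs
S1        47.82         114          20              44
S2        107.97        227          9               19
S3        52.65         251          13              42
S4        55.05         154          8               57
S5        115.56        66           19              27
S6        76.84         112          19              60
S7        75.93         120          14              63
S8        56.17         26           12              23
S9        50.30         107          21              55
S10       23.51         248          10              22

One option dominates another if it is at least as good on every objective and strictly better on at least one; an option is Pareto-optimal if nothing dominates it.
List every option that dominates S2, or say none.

S3, S10

S3: price 52.65≤107.97, memory 251≥227, network 13≥9, vCPUs 42≥19 — dominates S2.
S10: price 23.51≤107.97, memory 248≥227, network 10≥9, vCPUs 22≥19 — dominates S2.
Others (S1, S4, S5, S6, S7, S8, S9) are each worse than S2 on at least one objective.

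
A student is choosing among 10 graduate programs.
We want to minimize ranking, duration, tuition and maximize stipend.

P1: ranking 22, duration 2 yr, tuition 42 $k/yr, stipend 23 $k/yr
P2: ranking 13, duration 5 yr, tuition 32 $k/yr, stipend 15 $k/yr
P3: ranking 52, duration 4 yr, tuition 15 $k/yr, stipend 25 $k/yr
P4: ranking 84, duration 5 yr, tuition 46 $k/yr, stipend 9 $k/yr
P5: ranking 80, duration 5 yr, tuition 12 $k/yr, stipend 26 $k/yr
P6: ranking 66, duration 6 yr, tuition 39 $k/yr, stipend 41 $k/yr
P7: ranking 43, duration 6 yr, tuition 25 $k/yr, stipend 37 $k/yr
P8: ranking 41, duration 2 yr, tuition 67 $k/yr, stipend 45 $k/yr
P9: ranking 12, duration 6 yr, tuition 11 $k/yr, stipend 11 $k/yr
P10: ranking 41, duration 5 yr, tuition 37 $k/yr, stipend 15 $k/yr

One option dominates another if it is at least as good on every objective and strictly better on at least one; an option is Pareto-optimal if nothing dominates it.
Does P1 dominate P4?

Yes

P1 vs P4: ranking 22≤84, duration 2≤5, tuition 42≤46, stipend 23≥9 — P1 is at least as good on every objective with at least one strict improvement.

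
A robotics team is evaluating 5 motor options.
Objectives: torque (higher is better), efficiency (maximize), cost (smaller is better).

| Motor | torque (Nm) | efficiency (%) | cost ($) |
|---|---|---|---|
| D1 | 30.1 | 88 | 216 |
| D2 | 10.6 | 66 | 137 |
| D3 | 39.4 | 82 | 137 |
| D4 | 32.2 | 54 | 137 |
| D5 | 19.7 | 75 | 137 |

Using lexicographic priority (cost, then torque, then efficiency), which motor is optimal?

D3

First minimize cost: best is 137, kept {D2, D3, D4, D5}.
Then maximize torque: best is 39.4, kept {D3}.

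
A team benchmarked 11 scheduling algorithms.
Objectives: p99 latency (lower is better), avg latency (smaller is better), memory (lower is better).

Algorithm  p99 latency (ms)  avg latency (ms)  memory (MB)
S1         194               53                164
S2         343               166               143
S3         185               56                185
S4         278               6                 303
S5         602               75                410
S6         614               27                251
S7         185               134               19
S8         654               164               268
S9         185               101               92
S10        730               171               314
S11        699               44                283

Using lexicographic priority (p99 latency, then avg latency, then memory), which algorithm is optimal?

S3

First minimize p99 latency: best is 185, kept {S3, S7, S9}.
Then minimize avg latency: best is 56, kept {S3}.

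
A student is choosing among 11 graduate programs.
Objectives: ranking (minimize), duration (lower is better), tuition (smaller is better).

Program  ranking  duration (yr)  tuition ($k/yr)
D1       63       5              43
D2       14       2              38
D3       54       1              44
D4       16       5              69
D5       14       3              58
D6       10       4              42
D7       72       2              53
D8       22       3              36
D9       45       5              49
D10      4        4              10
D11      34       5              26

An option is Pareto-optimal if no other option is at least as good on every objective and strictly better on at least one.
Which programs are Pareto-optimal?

D2, D3, D8, D10

D1: dominated by D2 (ranking 14≤63, duration 2≤5, tuition 38≤43).
D2: not dominated.
D3: not dominated (best duration).
D4: dominated by D2 (ranking 14≤16, duration 2≤5, tuition 38≤69).
D5: dominated by D2 (ranking 14≤14, duration 2≤3, tuition 38≤58).
D6: dominated by D10 (ranking 4≤10, duration 4≤4, tuition 10≤42).
D7: dominated by D2 (ranking 14≤72, duration 2≤2, tuition 38≤53).
D8: not dominated.
D9: dominated by D2 (ranking 14≤45, duration 2≤5, tuition 38≤49).
D10: not dominated (best ranking).
D11: dominated by D10 (ranking 4≤34, duration 4≤5, tuition 10≤26).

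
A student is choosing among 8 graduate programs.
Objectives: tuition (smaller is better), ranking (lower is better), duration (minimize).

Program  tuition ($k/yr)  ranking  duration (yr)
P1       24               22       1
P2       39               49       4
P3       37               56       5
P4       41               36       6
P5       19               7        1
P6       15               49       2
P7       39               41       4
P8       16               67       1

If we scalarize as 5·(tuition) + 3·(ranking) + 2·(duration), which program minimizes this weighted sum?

P1: 5·24 + 3·22 + 2·1 = 188
P2: 5·39 + 3·49 + 2·4 = 350
P3: 5·37 + 3·56 + 2·5 = 363
P4: 5·41 + 3·36 + 2·6 = 325
P5: 5·19 + 3·7 + 2·1 = 118
P6: 5·15 + 3·49 + 2·2 = 226
P7: 5·39 + 3·41 + 2·4 = 326
P8: 5·16 + 3·67 + 2·1 = 283
Lowest: P5 at 118.

P5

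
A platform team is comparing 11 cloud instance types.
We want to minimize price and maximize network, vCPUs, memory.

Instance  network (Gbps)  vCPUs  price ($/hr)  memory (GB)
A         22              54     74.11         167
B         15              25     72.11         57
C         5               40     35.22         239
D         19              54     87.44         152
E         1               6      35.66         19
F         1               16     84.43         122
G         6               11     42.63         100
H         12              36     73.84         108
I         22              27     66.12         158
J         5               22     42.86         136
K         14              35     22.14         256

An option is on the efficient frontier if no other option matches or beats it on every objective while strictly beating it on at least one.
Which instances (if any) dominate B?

I

I: network 22≥15, vCPUs 27≥25, price 66.12≤72.11, memory 158≥57 — dominates B.
Others (A, C, D, E, F, G, H, J, K) are each worse than B on at least one objective.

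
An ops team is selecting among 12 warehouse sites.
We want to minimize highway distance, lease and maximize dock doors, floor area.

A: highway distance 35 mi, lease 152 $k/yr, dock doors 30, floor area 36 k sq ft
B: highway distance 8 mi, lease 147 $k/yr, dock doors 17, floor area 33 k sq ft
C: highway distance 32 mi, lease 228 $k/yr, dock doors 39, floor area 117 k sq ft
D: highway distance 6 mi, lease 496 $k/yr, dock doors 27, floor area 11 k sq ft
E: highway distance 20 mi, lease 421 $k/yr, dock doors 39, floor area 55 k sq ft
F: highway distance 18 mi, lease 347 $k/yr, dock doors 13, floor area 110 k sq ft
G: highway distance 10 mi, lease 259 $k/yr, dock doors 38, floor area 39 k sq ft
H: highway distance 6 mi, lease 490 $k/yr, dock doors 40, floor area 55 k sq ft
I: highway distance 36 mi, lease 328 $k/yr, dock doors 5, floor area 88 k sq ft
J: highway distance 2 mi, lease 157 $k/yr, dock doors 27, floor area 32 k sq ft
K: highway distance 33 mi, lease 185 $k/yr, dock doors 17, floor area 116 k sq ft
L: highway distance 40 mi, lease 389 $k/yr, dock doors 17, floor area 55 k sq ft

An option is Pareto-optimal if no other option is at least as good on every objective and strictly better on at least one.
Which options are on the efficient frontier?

A, B, C, E, F, G, H, J, K

A: not dominated.
B: not dominated (best lease).
C: not dominated (best floor area).
D: dominated by H (highway distance 6≤6, lease 490≤496, dock doors 40≥27, floor area 55≥11).
E: not dominated.
F: not dominated.
G: not dominated.
H: not dominated (best dock doors).
I: dominated by C (highway distance 32≤36, lease 228≤328, dock doors 39≥5, floor area 117≥88).
J: not dominated (best highway distance).
K: not dominated.
L: dominated by C (highway distance 32≤40, lease 228≤389, dock doors 39≥17, floor area 117≥55).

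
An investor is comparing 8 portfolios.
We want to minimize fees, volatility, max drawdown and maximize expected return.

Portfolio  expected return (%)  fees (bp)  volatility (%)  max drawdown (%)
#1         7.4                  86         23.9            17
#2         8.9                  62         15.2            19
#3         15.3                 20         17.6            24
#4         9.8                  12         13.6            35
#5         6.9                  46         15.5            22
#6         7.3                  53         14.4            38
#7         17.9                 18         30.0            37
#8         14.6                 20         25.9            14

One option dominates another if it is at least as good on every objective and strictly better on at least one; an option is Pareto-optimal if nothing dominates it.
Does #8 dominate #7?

#8 vs #7: #8 is worse on expected return (14.6 vs 17.9), so it does not dominate #7.

No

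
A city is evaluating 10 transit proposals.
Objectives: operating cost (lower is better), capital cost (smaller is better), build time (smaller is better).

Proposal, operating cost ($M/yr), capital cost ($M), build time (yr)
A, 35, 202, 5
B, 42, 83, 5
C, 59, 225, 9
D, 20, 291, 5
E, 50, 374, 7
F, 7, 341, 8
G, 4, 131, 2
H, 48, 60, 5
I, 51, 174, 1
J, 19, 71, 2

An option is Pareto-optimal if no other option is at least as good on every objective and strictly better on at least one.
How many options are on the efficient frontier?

4

A: dominated by G (operating cost 4≤35, capital cost 131≤202, build time 2≤5).
B: dominated by J (operating cost 19≤42, capital cost 71≤83, build time 2≤5).
C: dominated by A (operating cost 35≤59, capital cost 202≤225, build time 5≤9).
D: dominated by G (operating cost 4≤20, capital cost 131≤291, build time 2≤5).
E: dominated by A (operating cost 35≤50, capital cost 202≤374, build time 5≤7).
F: dominated by G (operating cost 4≤7, capital cost 131≤341, build time 2≤8).
G: not dominated (best operating cost).
H: not dominated (best capital cost).
I: not dominated (best build time).
J: not dominated.
Pareto-optimal: G, H, I, J → 4.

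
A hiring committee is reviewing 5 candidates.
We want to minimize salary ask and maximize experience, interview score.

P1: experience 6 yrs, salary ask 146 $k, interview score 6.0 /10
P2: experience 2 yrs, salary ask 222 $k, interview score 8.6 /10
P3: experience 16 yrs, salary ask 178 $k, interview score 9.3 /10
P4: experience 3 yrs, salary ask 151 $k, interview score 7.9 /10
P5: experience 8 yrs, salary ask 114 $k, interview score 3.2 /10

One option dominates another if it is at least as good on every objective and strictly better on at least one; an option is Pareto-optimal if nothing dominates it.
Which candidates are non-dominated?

P1: not dominated.
P2: dominated by P3 (experience 16≥2, salary ask 178≤222, interview score 9.3≥8.6).
P3: not dominated (best experience).
P4: not dominated.
P5: not dominated (best salary ask).

P1, P3, P4, P5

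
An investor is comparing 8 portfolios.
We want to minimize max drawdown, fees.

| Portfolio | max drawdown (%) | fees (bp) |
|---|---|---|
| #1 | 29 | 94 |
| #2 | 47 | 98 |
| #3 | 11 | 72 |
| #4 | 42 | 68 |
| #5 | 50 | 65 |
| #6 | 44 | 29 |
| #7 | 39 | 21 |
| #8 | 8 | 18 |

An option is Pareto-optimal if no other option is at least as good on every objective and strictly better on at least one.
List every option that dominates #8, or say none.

#1: worse on max drawdown (29 vs 8).
#2: worse on max drawdown (47 vs 8).
#3: worse on max drawdown (11 vs 8).
#4: worse on max drawdown (42 vs 8).
#5: worse on max drawdown (50 vs 8).
#6: worse on max drawdown (44 vs 8).
#7: worse on max drawdown (39 vs 8).
No option dominates #8.

none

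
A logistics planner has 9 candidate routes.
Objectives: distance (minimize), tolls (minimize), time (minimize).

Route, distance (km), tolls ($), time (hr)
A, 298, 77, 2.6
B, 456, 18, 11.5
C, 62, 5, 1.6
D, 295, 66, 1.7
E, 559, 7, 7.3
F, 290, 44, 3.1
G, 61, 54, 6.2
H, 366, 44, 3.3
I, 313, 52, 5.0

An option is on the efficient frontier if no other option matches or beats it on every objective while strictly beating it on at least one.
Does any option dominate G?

No

A: worse on distance (298 vs 61).
B: worse on distance (456 vs 61).
C: worse on distance (62 vs 61).
D: worse on distance (295 vs 61).
E: worse on distance (559 vs 61).
F: worse on distance (290 vs 61).
H: worse on distance (366 vs 61).
I: worse on distance (313 vs 61).
No option is at least as good as G on every objective and strictly better on one.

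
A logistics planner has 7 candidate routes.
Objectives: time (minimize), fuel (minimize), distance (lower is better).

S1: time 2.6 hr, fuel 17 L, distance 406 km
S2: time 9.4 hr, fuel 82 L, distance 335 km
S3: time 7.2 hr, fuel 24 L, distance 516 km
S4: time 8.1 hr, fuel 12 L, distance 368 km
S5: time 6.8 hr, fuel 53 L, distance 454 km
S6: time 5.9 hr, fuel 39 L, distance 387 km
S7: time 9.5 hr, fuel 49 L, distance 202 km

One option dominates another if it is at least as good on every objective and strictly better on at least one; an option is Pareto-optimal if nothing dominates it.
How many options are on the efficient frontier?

5

S1: not dominated (best time).
S2: not dominated.
S3: dominated by S1 (time 2.6≤7.2, fuel 17≤24, distance 406≤516).
S4: not dominated (best fuel).
S5: dominated by S1 (time 2.6≤6.8, fuel 17≤53, distance 406≤454).
S6: not dominated.
S7: not dominated (best distance).
Pareto-optimal: S1, S2, S4, S6, S7 → 5.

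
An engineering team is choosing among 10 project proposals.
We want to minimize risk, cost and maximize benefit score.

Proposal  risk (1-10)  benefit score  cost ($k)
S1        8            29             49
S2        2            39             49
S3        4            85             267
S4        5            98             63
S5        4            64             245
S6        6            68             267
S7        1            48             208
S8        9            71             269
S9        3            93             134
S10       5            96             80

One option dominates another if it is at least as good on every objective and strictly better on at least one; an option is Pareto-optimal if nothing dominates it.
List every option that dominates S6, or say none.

S3: risk 4≤6, benefit score 85≥68, cost 267≤267 — dominates S6.
S4: risk 5≤6, benefit score 98≥68, cost 63≤267 — dominates S6.
S9: risk 3≤6, benefit score 93≥68, cost 134≤267 — dominates S6.
S10: risk 5≤6, benefit score 96≥68, cost 80≤267 — dominates S6.
Others (S1, S2, S5, S7, S8) are each worse than S6 on at least one objective.

S3, S4, S9, S10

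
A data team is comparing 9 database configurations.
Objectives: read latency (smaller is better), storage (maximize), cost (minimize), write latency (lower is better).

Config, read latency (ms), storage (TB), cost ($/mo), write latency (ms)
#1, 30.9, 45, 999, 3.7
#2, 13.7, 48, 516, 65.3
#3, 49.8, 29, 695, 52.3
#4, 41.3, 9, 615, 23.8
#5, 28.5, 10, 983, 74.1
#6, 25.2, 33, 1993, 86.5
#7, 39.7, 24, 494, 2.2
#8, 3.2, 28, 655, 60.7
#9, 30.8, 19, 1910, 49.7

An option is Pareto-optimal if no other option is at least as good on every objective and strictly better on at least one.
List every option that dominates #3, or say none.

#1: worse on cost (999 vs 695).
#2: worse on write latency (65.3 vs 52.3).
#4: worse on storage (9 vs 29).
#5: worse on storage (10 vs 29).
#6: worse on cost (1993 vs 695).
#7: worse on storage (24 vs 29).
#8: worse on storage (28 vs 29).
#9: worse on storage (19 vs 29).
No option dominates #3.

none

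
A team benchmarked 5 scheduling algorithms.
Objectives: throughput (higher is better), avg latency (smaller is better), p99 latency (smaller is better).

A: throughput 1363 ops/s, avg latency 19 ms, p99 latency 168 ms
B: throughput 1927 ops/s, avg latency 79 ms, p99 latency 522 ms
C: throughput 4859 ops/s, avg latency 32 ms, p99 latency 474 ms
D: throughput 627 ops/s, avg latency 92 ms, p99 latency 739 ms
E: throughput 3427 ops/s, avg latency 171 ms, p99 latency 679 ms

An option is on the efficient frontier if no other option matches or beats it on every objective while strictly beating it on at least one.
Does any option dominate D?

Yes

A vs D: throughput 1363≥627, avg latency 19≤92, p99 latency 168≤739 — A is at least as good on every objective and strictly better on at least one, so A dominates D.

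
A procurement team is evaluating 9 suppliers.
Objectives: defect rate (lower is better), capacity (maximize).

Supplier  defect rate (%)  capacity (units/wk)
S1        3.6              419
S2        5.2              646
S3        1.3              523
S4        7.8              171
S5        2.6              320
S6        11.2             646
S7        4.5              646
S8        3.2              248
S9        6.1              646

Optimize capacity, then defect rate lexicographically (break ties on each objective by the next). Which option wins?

S7

First maximize capacity: best is 646, kept {S2, S6, S7, S9}.
Then minimize defect rate: best is 4.5, kept {S7}.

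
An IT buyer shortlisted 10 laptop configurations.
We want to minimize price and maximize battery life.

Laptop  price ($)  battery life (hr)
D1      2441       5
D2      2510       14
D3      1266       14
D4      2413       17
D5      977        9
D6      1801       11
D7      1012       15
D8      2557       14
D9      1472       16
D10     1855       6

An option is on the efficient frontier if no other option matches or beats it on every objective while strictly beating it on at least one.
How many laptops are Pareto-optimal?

4

D1: dominated by D3 (price 1266≤2441, battery life 14≥5).
D2: dominated by D3 (price 1266≤2510, battery life 14≥14).
D3: dominated by D7 (price 1012≤1266, battery life 15≥14).
D4: not dominated (best battery life).
D5: not dominated (best price).
D6: dominated by D3 (price 1266≤1801, battery life 14≥11).
D7: not dominated.
D8: dominated by D2 (price 2510≤2557, battery life 14≥14).
D9: not dominated.
D10: dominated by D3 (price 1266≤1855, battery life 14≥6).
Pareto-optimal: D4, D5, D7, D9 → 4.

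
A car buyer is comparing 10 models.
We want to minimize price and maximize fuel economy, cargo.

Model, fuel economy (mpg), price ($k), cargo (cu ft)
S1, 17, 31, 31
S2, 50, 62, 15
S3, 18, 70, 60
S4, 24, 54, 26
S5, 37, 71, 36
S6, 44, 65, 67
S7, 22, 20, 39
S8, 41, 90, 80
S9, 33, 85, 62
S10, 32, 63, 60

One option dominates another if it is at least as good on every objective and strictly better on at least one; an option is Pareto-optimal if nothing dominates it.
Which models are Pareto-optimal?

S1: dominated by S7 (fuel economy 22≥17, price 20≤31, cargo 39≥31).
S2: not dominated (best fuel economy).
S3: dominated by S6 (fuel economy 44≥18, price 65≤70, cargo 67≥60).
S4: not dominated.
S5: dominated by S6 (fuel economy 44≥37, price 65≤71, cargo 67≥36).
S6: not dominated.
S7: not dominated (best price).
S8: not dominated (best cargo).
S9: dominated by S6 (fuel economy 44≥33, price 65≤85, cargo 67≥62).
S10: not dominated.

S2, S4, S6, S7, S8, S10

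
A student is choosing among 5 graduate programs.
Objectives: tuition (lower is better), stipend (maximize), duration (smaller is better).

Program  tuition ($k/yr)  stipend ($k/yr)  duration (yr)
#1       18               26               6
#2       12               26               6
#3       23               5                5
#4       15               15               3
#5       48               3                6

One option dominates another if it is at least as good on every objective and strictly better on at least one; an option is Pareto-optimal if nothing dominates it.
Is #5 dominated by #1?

#1 vs #5: tuition 18≤48, stipend 26≥3, duration 6≤6 — #1 is at least as good on every objective with at least one strict improvement.

Yes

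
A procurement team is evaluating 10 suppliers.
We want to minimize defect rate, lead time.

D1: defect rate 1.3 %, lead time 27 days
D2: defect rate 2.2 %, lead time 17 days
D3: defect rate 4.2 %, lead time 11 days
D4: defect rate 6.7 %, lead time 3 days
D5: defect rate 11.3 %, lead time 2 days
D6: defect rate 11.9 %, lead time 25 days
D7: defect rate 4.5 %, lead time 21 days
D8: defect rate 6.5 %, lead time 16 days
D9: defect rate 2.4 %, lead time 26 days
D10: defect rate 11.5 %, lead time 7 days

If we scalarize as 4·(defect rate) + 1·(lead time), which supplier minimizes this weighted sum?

D1: 4·1.3 + 1·27 = 32.2
D2: 4·2.2 + 1·17 = 25.8
D3: 4·4.2 + 1·11 = 27.8
D4: 4·6.7 + 1·3 = 29.8
D5: 4·11.3 + 1·2 = 47.2
D6: 4·11.9 + 1·25 = 72.6
D7: 4·4.5 + 1·21 = 39.0
D8: 4·6.5 + 1·16 = 42.0
D9: 4·2.4 + 1·26 = 35.6
D10: 4·11.5 + 1·7 = 53.0
Lowest: D2 at 25.8.

D2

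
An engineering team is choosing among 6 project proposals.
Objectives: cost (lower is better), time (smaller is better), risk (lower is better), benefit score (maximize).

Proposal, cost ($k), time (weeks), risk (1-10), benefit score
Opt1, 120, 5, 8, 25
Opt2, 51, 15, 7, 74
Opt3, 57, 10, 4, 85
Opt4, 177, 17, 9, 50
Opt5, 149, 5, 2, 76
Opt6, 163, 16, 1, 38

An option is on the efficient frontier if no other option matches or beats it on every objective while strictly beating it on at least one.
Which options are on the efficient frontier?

Opt1, Opt2, Opt3, Opt5, Opt6

Opt1: not dominated.
Opt2: not dominated (best cost).
Opt3: not dominated (best benefit score).
Opt4: dominated by Opt2 (cost 51≤177, time 15≤17, risk 7≤9, benefit score 74≥50).
Opt5: not dominated.
Opt6: not dominated (best risk).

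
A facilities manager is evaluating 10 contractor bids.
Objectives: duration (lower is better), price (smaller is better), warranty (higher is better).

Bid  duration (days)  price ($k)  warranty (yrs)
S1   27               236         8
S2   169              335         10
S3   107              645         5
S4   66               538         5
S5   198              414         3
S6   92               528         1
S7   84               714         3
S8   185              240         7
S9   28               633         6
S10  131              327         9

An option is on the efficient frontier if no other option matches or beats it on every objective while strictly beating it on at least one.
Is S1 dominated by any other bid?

S2: worse on duration (169 vs 27).
S3: worse on duration (107 vs 27).
S4: worse on duration (66 vs 27).
S5: worse on duration (198 vs 27).
S6: worse on duration (92 vs 27).
S7: worse on duration (84 vs 27).
S8: worse on duration (185 vs 27).
S9: worse on duration (28 vs 27).
S10: worse on duration (131 vs 27).
No option is at least as good as S1 on every objective and strictly better on one.

No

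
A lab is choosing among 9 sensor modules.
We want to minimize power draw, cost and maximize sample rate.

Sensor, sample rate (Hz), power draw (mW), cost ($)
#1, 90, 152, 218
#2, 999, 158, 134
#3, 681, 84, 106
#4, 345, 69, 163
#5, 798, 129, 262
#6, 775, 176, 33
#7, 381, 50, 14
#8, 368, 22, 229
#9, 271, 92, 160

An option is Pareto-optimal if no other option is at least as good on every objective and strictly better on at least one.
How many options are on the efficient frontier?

6

#1: dominated by #3 (sample rate 681≥90, power draw 84≤152, cost 106≤218).
#2: not dominated (best sample rate).
#3: not dominated.
#4: dominated by #7 (sample rate 381≥345, power draw 50≤69, cost 14≤163).
#5: not dominated.
#6: not dominated.
#7: not dominated (best cost).
#8: not dominated (best power draw).
#9: dominated by #3 (sample rate 681≥271, power draw 84≤92, cost 106≤160).
Pareto-optimal: #2, #3, #5, #6, #7, #8 → 6.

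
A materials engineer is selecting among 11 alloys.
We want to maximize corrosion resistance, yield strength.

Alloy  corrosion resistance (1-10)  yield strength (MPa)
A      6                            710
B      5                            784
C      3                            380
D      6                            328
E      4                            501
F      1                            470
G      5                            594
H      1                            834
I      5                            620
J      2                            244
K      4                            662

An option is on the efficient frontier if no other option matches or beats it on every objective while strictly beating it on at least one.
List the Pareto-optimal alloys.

A: not dominated.
B: not dominated.
C: dominated by A (corrosion resistance 6≥3, yield strength 710≥380).
D: dominated by A (corrosion resistance 6≥6, yield strength 710≥328).
E: dominated by A (corrosion resistance 6≥4, yield strength 710≥501).
F: dominated by A (corrosion resistance 6≥1, yield strength 710≥470).
G: dominated by A (corrosion resistance 6≥5, yield strength 710≥594).
H: not dominated (best yield strength).
I: dominated by A (corrosion resistance 6≥5, yield strength 710≥620).
J: dominated by A (corrosion resistance 6≥2, yield strength 710≥244).
K: dominated by A (corrosion resistance 6≥4, yield strength 710≥662).

A, B, H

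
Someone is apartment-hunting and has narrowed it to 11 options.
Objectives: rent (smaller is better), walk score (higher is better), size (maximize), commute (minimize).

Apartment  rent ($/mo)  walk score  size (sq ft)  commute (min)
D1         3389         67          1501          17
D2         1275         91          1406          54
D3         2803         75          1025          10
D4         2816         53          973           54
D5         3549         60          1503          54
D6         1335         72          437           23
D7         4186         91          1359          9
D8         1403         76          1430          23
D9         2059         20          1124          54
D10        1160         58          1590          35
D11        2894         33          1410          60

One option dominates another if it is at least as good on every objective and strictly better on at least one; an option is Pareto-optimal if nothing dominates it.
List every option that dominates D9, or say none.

D2: rent 1275≤2059, walk score 91≥20, size 1406≥1124, commute 54≤54 — dominates D9.
D8: rent 1403≤2059, walk score 76≥20, size 1430≥1124, commute 23≤54 — dominates D9.
D10: rent 1160≤2059, walk score 58≥20, size 1590≥1124, commute 35≤54 — dominates D9.
Others (D1, D3, D4, D5, D6, D7, D11) are each worse than D9 on at least one objective.

D2, D8, D10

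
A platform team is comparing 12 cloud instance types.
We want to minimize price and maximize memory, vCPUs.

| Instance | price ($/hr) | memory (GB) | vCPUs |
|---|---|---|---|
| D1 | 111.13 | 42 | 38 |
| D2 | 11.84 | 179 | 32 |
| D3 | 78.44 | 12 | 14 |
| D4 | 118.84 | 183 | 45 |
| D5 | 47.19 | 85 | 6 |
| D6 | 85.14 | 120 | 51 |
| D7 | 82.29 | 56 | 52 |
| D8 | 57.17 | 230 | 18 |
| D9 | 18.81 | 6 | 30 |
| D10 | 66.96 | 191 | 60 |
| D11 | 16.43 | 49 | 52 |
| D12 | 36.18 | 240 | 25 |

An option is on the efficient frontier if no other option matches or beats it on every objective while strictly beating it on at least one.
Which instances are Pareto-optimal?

D2, D10, D11, D12

D1: dominated by D6 (price 85.14≤111.13, memory 120≥42, vCPUs 51≥38).
D2: not dominated (best price).
D3: dominated by D2 (price 11.84≤78.44, memory 179≥12, vCPUs 32≥14).
D4: dominated by D10 (price 66.96≤118.84, memory 191≥183, vCPUs 60≥45).
D5: dominated by D2 (price 11.84≤47.19, memory 179≥85, vCPUs 32≥6).
D6: dominated by D10 (price 66.96≤85.14, memory 191≥120, vCPUs 60≥51).
D7: dominated by D10 (price 66.96≤82.29, memory 191≥56, vCPUs 60≥52).
D8: dominated by D12 (price 36.18≤57.17, memory 240≥230, vCPUs 25≥18).
D9: dominated by D2 (price 11.84≤18.81, memory 179≥6, vCPUs 32≥30).
D10: not dominated (best vCPUs).
D11: not dominated.
D12: not dominated (best memory).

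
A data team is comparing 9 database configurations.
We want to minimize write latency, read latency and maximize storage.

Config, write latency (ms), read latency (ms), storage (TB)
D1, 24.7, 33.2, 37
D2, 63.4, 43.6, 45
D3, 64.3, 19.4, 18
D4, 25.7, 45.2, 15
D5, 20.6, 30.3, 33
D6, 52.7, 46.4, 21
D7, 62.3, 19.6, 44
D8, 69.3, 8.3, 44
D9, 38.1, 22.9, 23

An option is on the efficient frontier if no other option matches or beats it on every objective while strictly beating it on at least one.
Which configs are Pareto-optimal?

D1, D2, D3, D5, D7, D8, D9

D1: not dominated.
D2: not dominated (best storage).
D3: not dominated.
D4: dominated by D1 (write latency 24.7≤25.7, read latency 33.2≤45.2, storage 37≥15).
D5: not dominated (best write latency).
D6: dominated by D1 (write latency 24.7≤52.7, read latency 33.2≤46.4, storage 37≥21).
D7: not dominated.
D8: not dominated (best read latency).
D9: not dominated.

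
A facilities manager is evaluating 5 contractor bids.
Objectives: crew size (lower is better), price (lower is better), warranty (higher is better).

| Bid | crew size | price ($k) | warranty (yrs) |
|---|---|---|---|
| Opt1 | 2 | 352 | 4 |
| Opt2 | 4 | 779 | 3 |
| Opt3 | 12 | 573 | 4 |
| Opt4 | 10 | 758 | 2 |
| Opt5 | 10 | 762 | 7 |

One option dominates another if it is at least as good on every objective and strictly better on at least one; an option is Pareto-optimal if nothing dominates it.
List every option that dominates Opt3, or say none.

Opt1: crew size 2≤12, price 352≤573, warranty 4≥4 — dominates Opt3.
Others (Opt2, Opt4, Opt5) are each worse than Opt3 on at least one objective.

Opt1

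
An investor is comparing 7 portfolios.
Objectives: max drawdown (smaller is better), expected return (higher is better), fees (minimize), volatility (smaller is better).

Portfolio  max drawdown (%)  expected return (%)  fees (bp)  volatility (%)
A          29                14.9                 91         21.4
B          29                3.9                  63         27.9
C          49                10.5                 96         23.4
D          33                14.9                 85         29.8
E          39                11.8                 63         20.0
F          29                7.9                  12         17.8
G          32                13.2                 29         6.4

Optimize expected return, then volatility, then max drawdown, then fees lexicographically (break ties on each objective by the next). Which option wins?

A

First maximize expected return: best is 14.9, kept {A, D}.
Then minimize volatility: best is 21.4, kept {A}.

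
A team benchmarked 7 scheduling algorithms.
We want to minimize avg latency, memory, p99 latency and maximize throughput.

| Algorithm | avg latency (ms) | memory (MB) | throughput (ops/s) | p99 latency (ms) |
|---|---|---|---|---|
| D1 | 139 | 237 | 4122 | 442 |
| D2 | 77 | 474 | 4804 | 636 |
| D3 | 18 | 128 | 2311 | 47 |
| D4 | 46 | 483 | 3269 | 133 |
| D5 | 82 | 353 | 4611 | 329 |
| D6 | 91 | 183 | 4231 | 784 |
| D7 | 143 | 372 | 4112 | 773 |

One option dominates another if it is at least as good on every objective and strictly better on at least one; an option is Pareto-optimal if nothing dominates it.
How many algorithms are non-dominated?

D1: not dominated.
D2: not dominated (best throughput).
D3: not dominated (best avg latency).
D4: not dominated.
D5: not dominated.
D6: not dominated.
D7: dominated by D1 (avg latency 139≤143, memory 237≤372, throughput 4122≥4112, p99 latency 442≤773).
Pareto-optimal: D1, D2, D3, D4, D5, D6 → 6.

6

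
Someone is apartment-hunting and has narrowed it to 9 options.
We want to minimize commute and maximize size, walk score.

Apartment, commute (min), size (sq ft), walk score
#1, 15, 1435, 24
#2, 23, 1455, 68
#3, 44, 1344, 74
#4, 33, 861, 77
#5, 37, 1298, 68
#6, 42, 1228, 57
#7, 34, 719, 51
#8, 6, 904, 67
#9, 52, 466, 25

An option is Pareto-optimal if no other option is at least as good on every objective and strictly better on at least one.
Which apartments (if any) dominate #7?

#2: commute 23≤34, size 1455≥719, walk score 68≥51 — dominates #7.
#4: commute 33≤34, size 861≥719, walk score 77≥51 — dominates #7.
#8: commute 6≤34, size 904≥719, walk score 67≥51 — dominates #7.
Others (#1, #3, #5, #6, #9) are each worse than #7 on at least one objective.

#2, #4, #8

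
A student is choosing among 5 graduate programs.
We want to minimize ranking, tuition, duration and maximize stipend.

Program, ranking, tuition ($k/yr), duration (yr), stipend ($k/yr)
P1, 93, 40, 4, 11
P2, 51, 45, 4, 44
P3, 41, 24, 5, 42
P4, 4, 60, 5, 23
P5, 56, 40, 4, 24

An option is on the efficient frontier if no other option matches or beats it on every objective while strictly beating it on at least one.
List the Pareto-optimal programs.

P2, P3, P4, P5

P1: dominated by P5 (ranking 56≤93, tuition 40≤40, duration 4≤4, stipend 24≥11).
P2: not dominated (best stipend).
P3: not dominated (best tuition).
P4: not dominated (best ranking).
P5: not dominated.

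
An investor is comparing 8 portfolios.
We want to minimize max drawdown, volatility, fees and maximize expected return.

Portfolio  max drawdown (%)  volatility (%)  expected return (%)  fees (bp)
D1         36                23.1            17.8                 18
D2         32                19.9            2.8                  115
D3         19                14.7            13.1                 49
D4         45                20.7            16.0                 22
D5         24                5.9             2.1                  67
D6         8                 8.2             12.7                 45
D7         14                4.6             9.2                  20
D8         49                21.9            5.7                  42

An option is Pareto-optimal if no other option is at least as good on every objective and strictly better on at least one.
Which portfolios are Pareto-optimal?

D1, D3, D4, D6, D7

D1: not dominated (best expected return).
D2: dominated by D3 (max drawdown 19≤32, volatility 14.7≤19.9, expected return 13.1≥2.8, fees 49≤115).
D3: not dominated.
D4: not dominated.
D5: dominated by D7 (max drawdown 14≤24, volatility 4.6≤5.9, expected return 9.2≥2.1, fees 20≤67).
D6: not dominated (best max drawdown).
D7: not dominated (best volatility).
D8: dominated by D4 (max drawdown 45≤49, volatility 20.7≤21.9, expected return 16.0≥5.7, fees 22≤42).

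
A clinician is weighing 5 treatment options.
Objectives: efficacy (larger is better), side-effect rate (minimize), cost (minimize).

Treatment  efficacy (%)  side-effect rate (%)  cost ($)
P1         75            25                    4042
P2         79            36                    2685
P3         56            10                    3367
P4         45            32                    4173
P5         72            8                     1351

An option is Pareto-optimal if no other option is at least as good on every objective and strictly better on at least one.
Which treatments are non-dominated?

P1: not dominated.
P2: not dominated (best efficacy).
P3: dominated by P5 (efficacy 72≥56, side-effect rate 8≤10, cost 1351≤3367).
P4: dominated by P1 (efficacy 75≥45, side-effect rate 25≤32, cost 4042≤4173).
P5: not dominated (best side-effect rate).

P1, P2, P5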